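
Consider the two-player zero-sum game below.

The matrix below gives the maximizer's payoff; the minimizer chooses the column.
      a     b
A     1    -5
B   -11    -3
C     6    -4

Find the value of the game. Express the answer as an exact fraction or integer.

Row A is strictly dominated by row C, so the maximizer never plays it.
The remaining 2×2 game on (B, C) × (a, b) has no saddle point. Let the maximizer play B with probability p; indifference gives −11p + 6(1−p) = −3p − 4(1−p), so p = 5/9.
Similarly the minimizer's optimal q on a is 1/18, and the value is -11·(1/18) + (-3)·(17/18) = -31/9.

-31/9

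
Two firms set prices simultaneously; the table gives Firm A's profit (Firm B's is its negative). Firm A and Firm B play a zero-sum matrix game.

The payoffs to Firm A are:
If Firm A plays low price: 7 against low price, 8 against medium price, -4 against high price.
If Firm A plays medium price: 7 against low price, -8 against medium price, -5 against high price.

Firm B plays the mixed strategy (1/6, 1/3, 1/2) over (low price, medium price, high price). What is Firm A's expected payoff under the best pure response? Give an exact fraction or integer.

low price: (7)·(1/6) + (8)·(1/3) + (-4)·(1/2) = 11/6.
medium price: (7)·(1/6) + (-8)·(1/3) + (-5)·(1/2) = -4.
The best pure response is low price with expected payoff 11/6.

11/6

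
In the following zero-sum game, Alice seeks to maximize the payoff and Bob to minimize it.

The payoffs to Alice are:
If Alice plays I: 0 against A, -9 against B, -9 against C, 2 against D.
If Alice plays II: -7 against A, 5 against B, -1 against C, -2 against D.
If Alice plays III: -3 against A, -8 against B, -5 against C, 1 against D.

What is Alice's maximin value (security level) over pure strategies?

-7

The worst-case payoff for each row is I: -9, II: -7, III: -8.
The best of these is -7.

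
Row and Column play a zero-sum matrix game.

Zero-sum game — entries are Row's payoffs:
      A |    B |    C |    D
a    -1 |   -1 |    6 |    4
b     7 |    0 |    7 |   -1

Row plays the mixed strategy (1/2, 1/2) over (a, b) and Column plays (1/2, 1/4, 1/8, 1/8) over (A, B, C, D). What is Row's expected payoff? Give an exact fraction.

Against (1/2, 1/4, 1/8, 1/8), each row's expected payoff is a: 1/2; b: 17/4.
Taking the (1/2, 1/2)-weighted average: (1/2)·(1/2) + (1/2)·(17/4) = 19/8.

19/8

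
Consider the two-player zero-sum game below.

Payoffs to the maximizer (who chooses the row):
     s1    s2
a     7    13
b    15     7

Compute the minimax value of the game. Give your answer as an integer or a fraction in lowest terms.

Row minima are 7 and 7, so the maximizer's maximin is 7; column maxima are 15 and 13, so the minimizer's minimax is 13. These differ, so the equilibrium is in mixed strategies.
Let the maximizer play a with probability p. The minimizer is indifferent when 7p + 15(1−p) = 13p + 7(1−p), giving p = 4/7.
Let the minimizer play s1 with probability q. The maximizer is indifferent when 7q + 13(1−q) = 15q + 7(1−q), giving q = 3/7.
The value is 7·(3/7) + (13)·(4/7) = 73/7.

73/7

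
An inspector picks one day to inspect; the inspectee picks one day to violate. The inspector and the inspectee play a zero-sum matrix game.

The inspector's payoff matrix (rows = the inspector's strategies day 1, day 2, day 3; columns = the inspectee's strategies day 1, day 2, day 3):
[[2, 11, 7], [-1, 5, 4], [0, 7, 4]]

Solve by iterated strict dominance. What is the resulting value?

2

Column day 2 is strictly dominated by day 1 for the inspectee (2<11, -1<5, 0<7); eliminate day 2.
Column day 3 is strictly dominated by day 1 for the inspectee (2<7, -1<4, 0<4); eliminate day 3.
Row day 3 is strictly dominated by row day 1 (2>0); eliminate day 3.
Row day 2 is strictly dominated by row day 1 (2>-1); eliminate day 2.
Only (day 1, day 1) remains, with payoff 2.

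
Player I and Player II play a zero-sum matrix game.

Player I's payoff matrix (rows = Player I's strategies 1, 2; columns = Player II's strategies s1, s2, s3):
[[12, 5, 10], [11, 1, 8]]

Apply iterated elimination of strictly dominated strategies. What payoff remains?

5

Row 2 is strictly dominated by row 1 (12>11, 5>1, 10>8); eliminate 2.
Column s3 is strictly dominated by s2 for Player II (5<10); eliminate s3.
Column s1 is strictly dominated by s2 for Player II (5<12); eliminate s1.
Only (1, s2) remains, with payoff 5.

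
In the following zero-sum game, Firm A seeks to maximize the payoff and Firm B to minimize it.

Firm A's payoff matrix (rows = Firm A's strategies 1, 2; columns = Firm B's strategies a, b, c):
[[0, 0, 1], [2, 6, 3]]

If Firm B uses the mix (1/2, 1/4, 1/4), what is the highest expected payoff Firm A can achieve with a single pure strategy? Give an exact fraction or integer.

13/4

1: (0)·(1/2) + (0)·(1/4) + (1)·(1/4) = 1/4.
2: (2)·(1/2) + (6)·(1/4) + (3)·(1/4) = 13/4.
The best pure response is 2 with expected payoff 13/4.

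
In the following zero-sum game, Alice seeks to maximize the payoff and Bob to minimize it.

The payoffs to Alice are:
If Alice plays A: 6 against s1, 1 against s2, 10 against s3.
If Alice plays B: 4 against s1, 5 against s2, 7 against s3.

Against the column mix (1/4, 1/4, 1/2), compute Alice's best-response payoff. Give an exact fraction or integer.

A: (6)·(1/4) + (1)·(1/4) + (10)·(1/2) = 27/4.
B: (4)·(1/4) + (5)·(1/4) + (7)·(1/2) = 23/4.
The best pure response is A with expected payoff 27/4.

27/4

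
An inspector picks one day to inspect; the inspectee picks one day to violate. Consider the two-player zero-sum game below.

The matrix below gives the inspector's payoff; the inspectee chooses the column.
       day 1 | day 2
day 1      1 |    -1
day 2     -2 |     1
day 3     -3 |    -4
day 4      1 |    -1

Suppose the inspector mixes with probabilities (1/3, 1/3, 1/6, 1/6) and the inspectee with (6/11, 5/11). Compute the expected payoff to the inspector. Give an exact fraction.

-49/66

Against (6/11, 5/11), each row's expected payoff is day 1: 1/11; day 2: -7/11; day 3: -38/11; day 4: 1/11.
Taking the (1/3, 1/3, 1/6, 1/6)-weighted average: (1/3)·(1/11) + (1/3)·(-7/11) + (1/6)·(-38/11) + (1/6)·(1/11) = -49/66.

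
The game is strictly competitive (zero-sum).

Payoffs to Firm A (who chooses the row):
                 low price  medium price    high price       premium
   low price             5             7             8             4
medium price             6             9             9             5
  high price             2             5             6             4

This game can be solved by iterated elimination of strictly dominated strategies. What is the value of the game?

5

Row low price is strictly dominated by row medium price (6>5, 9>7, 9>8, 5>4); eliminate low price.
Column high price is strictly dominated by low price for Firm B (6<9, 2<6); eliminate high price.
Row high price is strictly dominated by row medium price (6>2, 9>5, 5>4); eliminate high price.
Column medium price is strictly dominated by low price for Firm B (6<9); eliminate medium price.
Column low price is strictly dominated by premium for Firm B (5<6); eliminate low price.
Only (medium price, premium) remains, with payoff 5.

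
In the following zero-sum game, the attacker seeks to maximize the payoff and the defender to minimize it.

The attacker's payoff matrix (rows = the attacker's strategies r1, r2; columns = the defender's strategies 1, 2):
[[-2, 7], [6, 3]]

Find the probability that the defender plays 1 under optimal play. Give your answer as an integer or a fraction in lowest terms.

1/3

Row minima are -2 and 3, so the attacker's maximin is 3; column maxima are 6 and 7, so the defender's minimax is 6. These differ, so the equilibrium is in mixed strategies.
Let the defender play 1 with probability q. The attacker is indifferent when −2q + 7(1−q) = 6q + 3(1−q), giving q = 1/3.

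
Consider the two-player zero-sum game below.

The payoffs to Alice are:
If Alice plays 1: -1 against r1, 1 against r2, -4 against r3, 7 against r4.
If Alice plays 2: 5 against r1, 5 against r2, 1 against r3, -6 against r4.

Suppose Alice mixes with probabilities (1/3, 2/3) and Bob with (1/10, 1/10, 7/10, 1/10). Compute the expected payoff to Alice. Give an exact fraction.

Against (1/10, 1/10, 7/10, 1/10), each row's expected payoff is 1: -21/10; 2: 11/10.
Taking the (1/3, 2/3)-weighted average: (1/3)·(-21/10) + (2/3)·(11/10) = 1/30.

1/30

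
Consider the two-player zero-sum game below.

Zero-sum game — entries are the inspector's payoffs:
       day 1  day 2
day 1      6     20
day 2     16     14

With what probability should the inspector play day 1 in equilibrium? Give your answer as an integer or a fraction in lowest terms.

1/8

Row minima are 6 and 14, so the inspector's maximin is 14; column maxima are 16 and 20, so the inspectee's minimax is 16. These differ, so the equilibrium is in mixed strategies.
Let the inspector play day 1 with probability p. The inspectee is indifferent when 6p + 16(1−p) = 20p + 14(1−p), giving p = 1/8.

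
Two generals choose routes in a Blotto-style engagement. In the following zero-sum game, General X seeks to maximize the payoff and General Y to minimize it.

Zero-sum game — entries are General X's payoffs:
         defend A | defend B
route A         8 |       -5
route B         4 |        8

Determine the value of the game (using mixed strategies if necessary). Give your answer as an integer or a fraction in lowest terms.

Row minima are -5 and 4, so General X's maximin is 4; column maxima are 8 and 8, so General Y's minimax is 8. These differ, so the equilibrium is in mixed strategies.
Let General X play route A with probability p. General Y is indifferent when 8p + 4(1−p) = −5p + 8(1−p), giving p = 4/17.
Let General Y play defend A with probability q. General X is indifferent when 8q − 5(1−q) = 4q + 8(1−q), giving q = 13/17.
The value is 8·(13/17) + (-5)·(4/17) = 84/17.

84/17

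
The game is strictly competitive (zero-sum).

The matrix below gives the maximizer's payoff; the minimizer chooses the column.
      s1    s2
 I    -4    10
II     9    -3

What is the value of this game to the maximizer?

3

Row minima are -4 and -3, so the maximizer's maximin is -3; column maxima are 9 and 10, so the minimizer's minimax is 9. These differ, so the equilibrium is in mixed strategies.
Let the maximizer play I with probability p. The minimizer is indifferent when −4p + 9(1−p) = 10p − 3(1−p), giving p = 6/13.
Let the minimizer play s1 with probability q. The maximizer is indifferent when −4q + 10(1−q) = 9q − 3(1−q), giving q = 1/2.
The value is -4·(1/2) + (10)·(1/2) = 3.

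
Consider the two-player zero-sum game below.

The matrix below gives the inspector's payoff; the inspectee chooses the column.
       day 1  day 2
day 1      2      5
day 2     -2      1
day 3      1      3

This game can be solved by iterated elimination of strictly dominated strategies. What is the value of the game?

2

Column day 2 is strictly dominated by day 1 for the inspectee (2<5, -2<1, 1<3); eliminate day 2.
Row day 2 is strictly dominated by row day 1 (2>-2); eliminate day 2.
Row day 3 is strictly dominated by row day 1 (2>1); eliminate day 3.
Only (day 1, day 1) remains, with payoff 2.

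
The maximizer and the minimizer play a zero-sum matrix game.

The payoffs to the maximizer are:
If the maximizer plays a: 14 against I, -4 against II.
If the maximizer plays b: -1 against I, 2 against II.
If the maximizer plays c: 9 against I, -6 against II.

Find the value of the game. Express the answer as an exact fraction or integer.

8/7

Row c is strictly dominated by row a, so the maximizer never plays it.
The remaining 2×2 game on (a, b) × (I, II) has no saddle point. Let the maximizer play a with probability p; indifference gives 14p − (1−p) = −4p + 2(1−p), so p = 1/7.
Similarly the minimizer's optimal q on I is 2/7, and the value is 14·(2/7) + (-4)·(5/7) = 8/7.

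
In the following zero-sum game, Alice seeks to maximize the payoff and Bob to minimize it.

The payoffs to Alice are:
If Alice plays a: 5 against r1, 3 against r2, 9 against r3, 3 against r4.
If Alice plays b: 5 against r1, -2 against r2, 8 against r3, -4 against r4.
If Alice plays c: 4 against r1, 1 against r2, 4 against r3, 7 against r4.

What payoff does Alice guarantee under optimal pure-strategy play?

Row minima: 3, -4, 1 → Alice's maximin is 3.
Column maxima: 5, 3, 9, 7 → Bob's minimax is 3.
They coincide at (a, r2), so the value is 3.

3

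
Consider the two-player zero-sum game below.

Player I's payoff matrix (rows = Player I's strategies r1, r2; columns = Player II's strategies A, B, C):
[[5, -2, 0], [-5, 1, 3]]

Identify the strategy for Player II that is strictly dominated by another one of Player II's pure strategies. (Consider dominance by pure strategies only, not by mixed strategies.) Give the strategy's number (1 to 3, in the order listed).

Player II prefers columns that give Player I less. Compare C with B: -2 < 0, 1 < 3.
So B strictly dominates C for Player II; C is strictly dominated.

3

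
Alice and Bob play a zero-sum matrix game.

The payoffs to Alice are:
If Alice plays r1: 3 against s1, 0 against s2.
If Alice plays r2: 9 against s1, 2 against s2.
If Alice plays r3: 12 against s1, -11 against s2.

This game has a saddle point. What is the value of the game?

Row minima: 0, 2, -11 → Alice's maximin is 2.
Column maxima: 12, 2 → Bob's minimax is 2.
They coincide at (r2, s2), so the value is 2.

2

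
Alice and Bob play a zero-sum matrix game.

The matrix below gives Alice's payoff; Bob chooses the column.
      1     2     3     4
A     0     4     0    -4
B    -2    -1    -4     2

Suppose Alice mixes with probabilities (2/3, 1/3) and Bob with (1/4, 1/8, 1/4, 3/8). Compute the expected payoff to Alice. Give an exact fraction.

-23/24

Against (1/4, 1/8, 1/4, 3/8), each row's expected payoff is A: -1; B: -7/8.
Taking the (2/3, 1/3)-weighted average: (2/3)·(-1) + (1/3)·(-7/8) = -23/24.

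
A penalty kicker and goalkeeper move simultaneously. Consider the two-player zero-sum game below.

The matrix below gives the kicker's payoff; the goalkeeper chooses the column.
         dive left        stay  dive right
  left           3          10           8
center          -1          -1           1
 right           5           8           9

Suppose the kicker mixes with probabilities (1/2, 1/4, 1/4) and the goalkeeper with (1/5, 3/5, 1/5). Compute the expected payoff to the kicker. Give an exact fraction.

117/20

Against (1/5, 3/5, 1/5), each row's expected payoff is left: 41/5; center: -3/5; right: 38/5.
Taking the (1/2, 1/4, 1/4)-weighted average: (1/2)·(41/5) + (1/4)·(-3/5) + (1/4)·(38/5) = 117/20.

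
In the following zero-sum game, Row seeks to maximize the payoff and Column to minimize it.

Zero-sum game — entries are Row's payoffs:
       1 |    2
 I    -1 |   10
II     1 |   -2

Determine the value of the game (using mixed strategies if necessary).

4/7

Row minima are -1 and -2, so Row's maximin is -1; column maxima are 1 and 10, so Column's minimax is 1. These differ, so the equilibrium is in mixed strategies.
Let Row play I with probability p. Column is indifferent when −p + (1−p) = 10p − 2(1−p), giving p = 3/14.
Let Column play 1 with probability q. Row is indifferent when −q + 10(1−q) = q − 2(1−q), giving q = 6/7.
The value is -1·(6/7) + (10)·(1/7) = 4/7.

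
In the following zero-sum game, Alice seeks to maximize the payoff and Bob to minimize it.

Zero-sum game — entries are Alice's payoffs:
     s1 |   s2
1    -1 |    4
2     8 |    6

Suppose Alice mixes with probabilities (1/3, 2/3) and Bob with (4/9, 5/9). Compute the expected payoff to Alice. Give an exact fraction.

Against (4/9, 5/9), each row's expected payoff is 1: 16/9; 2: 62/9.
Taking the (1/3, 2/3)-weighted average: (1/3)·(16/9) + (2/3)·(62/9) = 140/27.

140/27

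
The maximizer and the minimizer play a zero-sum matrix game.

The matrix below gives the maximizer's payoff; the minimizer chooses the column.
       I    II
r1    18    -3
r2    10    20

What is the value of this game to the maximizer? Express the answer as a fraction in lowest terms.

Row minima are -3 and 10, so the maximizer's maximin is 10; column maxima are 18 and 20, so the minimizer's minimax is 18. These differ, so the equilibrium is in mixed strategies.
Let the maximizer play r1 with probability p. The minimizer is indifferent when 18p + 10(1−p) = −3p + 20(1−p), giving p = 10/31.
Let the minimizer play I with probability q. The maximizer is indifferent when 18q − 3(1−q) = 10q + 20(1−q), giving q = 23/31.
The value is 18·(23/31) + (-3)·(8/31) = 390/31.

390/31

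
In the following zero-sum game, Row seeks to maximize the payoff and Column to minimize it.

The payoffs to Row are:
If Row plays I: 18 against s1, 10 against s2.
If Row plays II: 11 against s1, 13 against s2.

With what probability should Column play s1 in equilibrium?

3/10

Row minima are 10 and 11, so Row's maximin is 11; column maxima are 18 and 13, so Column's minimax is 13. These differ, so the equilibrium is in mixed strategies.
Let Column play s1 with probability q. Row is indifferent when 18q + 10(1−q) = 11q + 13(1−q), giving q = 3/10.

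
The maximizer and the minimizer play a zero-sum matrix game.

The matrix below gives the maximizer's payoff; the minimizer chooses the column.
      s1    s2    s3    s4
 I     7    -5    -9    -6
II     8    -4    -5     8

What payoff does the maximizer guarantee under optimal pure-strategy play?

Row minima: -9, -5 → the maximizer's maximin is -5.
Column maxima: 8, -4, -5, 8 → the minimizer's minimax is -5.
They coincide at (II, s3), so the value is -5.

-5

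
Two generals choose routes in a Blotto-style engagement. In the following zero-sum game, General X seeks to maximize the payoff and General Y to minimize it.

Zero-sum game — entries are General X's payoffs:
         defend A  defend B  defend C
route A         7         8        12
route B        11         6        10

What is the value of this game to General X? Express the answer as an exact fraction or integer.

Column defend C is strictly dominated by defend B for General Y (it gives General X more in every row).
The remaining 2×2 game on (route A, route B) × (defend A, defend B) has no saddle point. Let General X play route A with probability p; indifference gives 7p + 11(1−p) = 8p + 6(1−p), so p = 5/6.
Similarly General Y's optimal q on defend A is 1/3, and the value is 7·(1/3) + (8)·(2/3) = 23/3.

23/3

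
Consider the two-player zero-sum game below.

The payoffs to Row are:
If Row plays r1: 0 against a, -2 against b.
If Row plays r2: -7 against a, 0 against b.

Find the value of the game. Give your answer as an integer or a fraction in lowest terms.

Row minima are -2 and -7, so Row's maximin is -2; column maxima are 0 and 0, so Column's minimax is 0. These differ, so the equilibrium is in mixed strategies.
Let Row play r1 with probability p. Column is indifferent when −7(1−p) = −2p, giving p = 7/9.
Let Column play a with probability q. Row is indifferent when −2(1−q) = −7q, giving q = 2/9.
The value is 0·(2/9) + (-2)·(7/9) = -14/9.

-14/9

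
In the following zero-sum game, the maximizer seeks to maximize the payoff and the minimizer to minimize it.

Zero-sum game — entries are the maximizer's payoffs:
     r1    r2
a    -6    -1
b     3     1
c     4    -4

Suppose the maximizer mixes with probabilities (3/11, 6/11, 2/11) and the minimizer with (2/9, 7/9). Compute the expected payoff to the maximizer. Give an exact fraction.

Against (2/9, 7/9), each row's expected payoff is a: -19/9; b: 13/9; c: -20/9.
Taking the (3/11, 6/11, 2/11)-weighted average: (3/11)·(-19/9) + (6/11)·(13/9) + (2/11)·(-20/9) = -19/99.

-19/99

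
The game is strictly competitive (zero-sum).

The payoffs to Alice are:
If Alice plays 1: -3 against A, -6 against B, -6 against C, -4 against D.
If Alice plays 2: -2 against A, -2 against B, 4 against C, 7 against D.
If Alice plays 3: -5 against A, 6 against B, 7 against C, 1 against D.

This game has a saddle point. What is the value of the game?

Row minima: -6, -2, -5 → Alice's maximin is -2.
Column maxima: -2, 6, 7, 7 → Bob's minimax is -2.
They coincide at (2, A), so the value is -2.

-2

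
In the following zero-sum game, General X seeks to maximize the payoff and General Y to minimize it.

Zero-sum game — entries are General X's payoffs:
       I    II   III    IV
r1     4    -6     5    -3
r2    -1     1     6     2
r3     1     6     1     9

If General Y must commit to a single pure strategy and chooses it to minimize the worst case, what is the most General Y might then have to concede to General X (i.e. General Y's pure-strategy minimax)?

4

The worst case (largest entry) in each column is I: 4, II: 6, III: 6, IV: 9.
The best (smallest) of these is 4.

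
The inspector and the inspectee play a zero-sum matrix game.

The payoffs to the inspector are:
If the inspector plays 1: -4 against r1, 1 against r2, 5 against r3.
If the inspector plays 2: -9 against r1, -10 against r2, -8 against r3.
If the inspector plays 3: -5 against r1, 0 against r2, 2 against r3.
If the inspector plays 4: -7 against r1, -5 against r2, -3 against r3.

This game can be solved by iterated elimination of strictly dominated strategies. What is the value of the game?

-4

Row 4 is strictly dominated by row 1 (-4>-7, 1>-5, 5>-3); eliminate 4.
Column r3 is strictly dominated by r1 for the inspectee (-4<5, -9<-8, -5<2); eliminate r3.
Row 3 is strictly dominated by row 1 (-4>-5, 1>0); eliminate 3.
Row 2 is strictly dominated by row 1 (-4>-9, 1>-10); eliminate 2.
Column r2 is strictly dominated by r1 for the inspectee (-4<1); eliminate r2.
Only (1, r1) remains, with payoff -4.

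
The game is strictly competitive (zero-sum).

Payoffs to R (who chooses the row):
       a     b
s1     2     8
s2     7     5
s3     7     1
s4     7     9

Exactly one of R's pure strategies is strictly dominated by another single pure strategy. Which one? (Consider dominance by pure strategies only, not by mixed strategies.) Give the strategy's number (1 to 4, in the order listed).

Compare s1 with s4: 7 > 2, 9 > 8.
So s4 strictly dominates s1 for R; s1 is strictly dominated.

1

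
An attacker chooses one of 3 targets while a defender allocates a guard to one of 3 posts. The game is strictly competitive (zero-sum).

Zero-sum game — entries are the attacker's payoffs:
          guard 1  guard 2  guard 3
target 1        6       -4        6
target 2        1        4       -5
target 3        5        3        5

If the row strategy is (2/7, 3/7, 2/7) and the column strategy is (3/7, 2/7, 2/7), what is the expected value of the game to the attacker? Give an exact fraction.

109/49

Against (3/7, 2/7, 2/7), each row's expected payoff is target 1: 22/7; target 2: 1/7; target 3: 31/7.
Taking the (2/7, 3/7, 2/7)-weighted average: (2/7)·(22/7) + (3/7)·(1/7) + (2/7)·(31/7) = 109/49.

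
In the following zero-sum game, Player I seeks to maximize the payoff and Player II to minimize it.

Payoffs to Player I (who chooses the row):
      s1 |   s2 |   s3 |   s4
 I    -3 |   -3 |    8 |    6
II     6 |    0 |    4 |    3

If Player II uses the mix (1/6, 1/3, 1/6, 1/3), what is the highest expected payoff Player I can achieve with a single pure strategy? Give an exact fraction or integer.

8/3

I: (-3)·(1/6) + (-3)·(1/3) + (8)·(1/6) + (6)·(1/3) = 11/6.
II: (6)·(1/6) + (0)·(1/3) + (4)·(1/6) + (3)·(1/3) = 8/3.
The best pure response is II with expected payoff 8/3.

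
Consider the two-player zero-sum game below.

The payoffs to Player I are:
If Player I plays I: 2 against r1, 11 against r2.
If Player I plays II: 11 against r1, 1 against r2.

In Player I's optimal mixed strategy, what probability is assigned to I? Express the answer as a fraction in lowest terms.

Row minima are 2 and 1, so Player I's maximin is 2; column maxima are 11 and 11, so Player II's minimax is 11. These differ, so the equilibrium is in mixed strategies.
Let Player I play I with probability p. Player II is indifferent when 2p + 11(1−p) = 11p + (1−p), giving p = 10/19.

10/19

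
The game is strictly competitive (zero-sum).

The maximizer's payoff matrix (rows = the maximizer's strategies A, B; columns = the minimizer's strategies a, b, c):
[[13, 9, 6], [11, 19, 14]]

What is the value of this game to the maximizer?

58/5

Column b is strictly dominated by c for the minimizer (it gives the maximizer more in every row).
The remaining 2×2 game on (A, B) × (a, c) has no saddle point. Let the maximizer play A with probability p; indifference gives 13p + 11(1−p) = 6p + 14(1−p), so p = 3/10.
Similarly the minimizer's optimal q on a is 4/5, and the value is 13·(4/5) + (6)·(1/5) = 58/5.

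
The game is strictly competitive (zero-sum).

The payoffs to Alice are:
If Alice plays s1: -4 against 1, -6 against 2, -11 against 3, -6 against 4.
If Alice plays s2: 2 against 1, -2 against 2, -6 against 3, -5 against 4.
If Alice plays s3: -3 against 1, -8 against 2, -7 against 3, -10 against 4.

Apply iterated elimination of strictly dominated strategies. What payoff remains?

-6

Row s3 is strictly dominated by row s2 (2>-3, -2>-8, -6>-7, -5>-10); eliminate s3.
Column 1 is strictly dominated by 2 for Bob (-6<-4, -2<2); eliminate 1.
Column 2 is strictly dominated by 3 for Bob (-11<-6, -6<-2); eliminate 2.
Row s1 is strictly dominated by row s2 (-6>-11, -5>-6); eliminate s1.
Column 4 is strictly dominated by 3 for Bob (-6<-5); eliminate 4.
Only (s2, 3) remains, with payoff -6.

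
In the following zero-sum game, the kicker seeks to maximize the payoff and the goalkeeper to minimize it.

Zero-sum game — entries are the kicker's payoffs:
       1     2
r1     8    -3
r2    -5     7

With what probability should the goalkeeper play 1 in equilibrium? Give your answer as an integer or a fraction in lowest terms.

10/23

Row minima are -3 and -5, so the kicker's maximin is -3; column maxima are 8 and 7, so the goalkeeper's minimax is 7. These differ, so the equilibrium is in mixed strategies.
Let the goalkeeper play 1 with probability q. The kicker is indifferent when 8q − 3(1−q) = −5q + 7(1−q), giving q = 10/23.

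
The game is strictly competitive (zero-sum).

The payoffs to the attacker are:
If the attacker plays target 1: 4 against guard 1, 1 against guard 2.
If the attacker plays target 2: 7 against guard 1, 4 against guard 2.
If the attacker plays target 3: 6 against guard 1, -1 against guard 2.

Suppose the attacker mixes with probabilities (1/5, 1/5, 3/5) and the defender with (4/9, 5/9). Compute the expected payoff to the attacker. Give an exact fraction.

14/5

Against (4/9, 5/9), each row's expected payoff is target 1: 7/3; target 2: 16/3; target 3: 19/9.
Taking the (1/5, 1/5, 3/5)-weighted average: (1/5)·(7/3) + (1/5)·(16/3) + (3/5)·(19/9) = 14/5.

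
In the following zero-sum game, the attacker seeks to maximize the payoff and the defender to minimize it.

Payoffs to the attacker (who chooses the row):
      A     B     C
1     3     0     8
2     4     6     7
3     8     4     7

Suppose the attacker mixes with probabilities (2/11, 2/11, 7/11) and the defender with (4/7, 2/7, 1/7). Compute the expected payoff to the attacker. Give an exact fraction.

439/77

Against (4/7, 2/7, 1/7), each row's expected payoff is 1: 20/7; 2: 5; 3: 47/7.
Taking the (2/11, 2/11, 7/11)-weighted average: (2/11)·(20/7) + (2/11)·(5) + (7/11)·(47/7) = 439/77.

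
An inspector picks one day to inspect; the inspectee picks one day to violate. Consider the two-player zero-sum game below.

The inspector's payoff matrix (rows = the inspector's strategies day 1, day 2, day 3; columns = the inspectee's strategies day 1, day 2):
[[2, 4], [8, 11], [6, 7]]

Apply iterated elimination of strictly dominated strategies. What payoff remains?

8

Column day 2 is strictly dominated by day 1 for the inspectee (2<4, 8<11, 6<7); eliminate day 2.
Row day 1 is strictly dominated by row day 2 (8>2); eliminate day 1.
Row day 3 is strictly dominated by row day 2 (8>6); eliminate day 3.
Only (day 2, day 1) remains, with payoff 8.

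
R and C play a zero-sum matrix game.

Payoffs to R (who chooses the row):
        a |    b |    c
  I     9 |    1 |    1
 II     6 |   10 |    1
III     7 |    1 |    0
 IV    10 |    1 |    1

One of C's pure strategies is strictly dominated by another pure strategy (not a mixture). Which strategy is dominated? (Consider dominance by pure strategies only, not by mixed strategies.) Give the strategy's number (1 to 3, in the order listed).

1

C prefers columns that give R less. Compare a with c: 1 < 9, 1 < 6, 0 < 7, 1 < 10.
So c strictly dominates a for C; a is strictly dominated.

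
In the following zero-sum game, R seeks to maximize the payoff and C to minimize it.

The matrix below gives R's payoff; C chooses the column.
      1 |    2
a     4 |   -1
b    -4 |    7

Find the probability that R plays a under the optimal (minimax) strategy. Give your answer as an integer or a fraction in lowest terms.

Row minima are -1 and -4, so R's maximin is -1; column maxima are 4 and 7, so C's minimax is 4. These differ, so the equilibrium is in mixed strategies.
Let R play a with probability p. C is indifferent when 4p − 4(1−p) = −p + 7(1−p), giving p = 11/16.

11/16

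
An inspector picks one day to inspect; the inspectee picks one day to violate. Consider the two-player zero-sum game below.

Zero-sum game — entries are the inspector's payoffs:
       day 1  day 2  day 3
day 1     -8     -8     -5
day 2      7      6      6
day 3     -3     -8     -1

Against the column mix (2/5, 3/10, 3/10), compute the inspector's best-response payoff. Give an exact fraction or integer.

day 1: (-8)·(2/5) + (-8)·(3/10) + (-5)·(3/10) = -71/10.
day 2: (7)·(2/5) + (6)·(3/10) + (6)·(3/10) = 32/5.
day 3: (-3)·(2/5) + (-8)·(3/10) + (-1)·(3/10) = -39/10.
The best pure response is day 2 with expected payoff 32/5.

32/5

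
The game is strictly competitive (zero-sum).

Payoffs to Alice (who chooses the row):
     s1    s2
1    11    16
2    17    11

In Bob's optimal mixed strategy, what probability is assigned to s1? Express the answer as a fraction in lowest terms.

Row minima are 11 and 11, so Alice's maximin is 11; column maxima are 17 and 16, so Bob's minimax is 16. These differ, so the equilibrium is in mixed strategies.
Let Bob play s1 with probability q. Alice is indifferent when 11q + 16(1−q) = 17q + 11(1−q), giving q = 5/11.

5/11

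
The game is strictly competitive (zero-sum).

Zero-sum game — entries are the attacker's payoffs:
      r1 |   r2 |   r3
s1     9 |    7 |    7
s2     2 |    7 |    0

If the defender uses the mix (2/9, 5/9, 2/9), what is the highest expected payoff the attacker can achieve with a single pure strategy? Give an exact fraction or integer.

s1: (9)·(2/9) + (7)·(5/9) + (7)·(2/9) = 67/9.
s2: (2)·(2/9) + (7)·(5/9) + (0)·(2/9) = 13/3.
The best pure response is s1 with expected payoff 67/9.

67/9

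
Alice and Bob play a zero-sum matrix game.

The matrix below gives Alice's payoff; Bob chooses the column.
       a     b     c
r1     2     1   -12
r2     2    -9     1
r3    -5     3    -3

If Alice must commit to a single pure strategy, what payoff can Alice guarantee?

The worst-case payoff for each row is r1: -12, r2: -9, r3: -5.
The best of these is -5.

-5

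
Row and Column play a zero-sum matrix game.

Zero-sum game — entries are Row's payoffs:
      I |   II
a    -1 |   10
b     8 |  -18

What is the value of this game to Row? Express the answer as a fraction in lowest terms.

62/37

Row minima are -1 and -18, so Row's maximin is -1; column maxima are 8 and 10, so Column's minimax is 8. These differ, so the equilibrium is in mixed strategies.
Let Row play a with probability p. Column is indifferent when −p + 8(1−p) = 10p − 18(1−p), giving p = 26/37.
Let Column play I with probability q. Row is indifferent when −q + 10(1−q) = 8q − 18(1−q), giving q = 28/37.
The value is -1·(28/37) + (10)·(9/37) = 62/37.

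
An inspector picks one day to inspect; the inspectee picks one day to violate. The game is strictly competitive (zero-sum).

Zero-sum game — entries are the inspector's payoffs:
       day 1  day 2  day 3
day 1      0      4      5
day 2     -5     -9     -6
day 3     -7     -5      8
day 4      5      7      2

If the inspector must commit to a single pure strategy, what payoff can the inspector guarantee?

The worst-case payoff for each row is day 1: 0, day 2: -9, day 3: -7, day 4: 2.
The best of these is 2.

2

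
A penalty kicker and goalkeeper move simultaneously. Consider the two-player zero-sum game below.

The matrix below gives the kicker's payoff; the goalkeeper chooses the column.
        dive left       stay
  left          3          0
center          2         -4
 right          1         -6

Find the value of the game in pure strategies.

0

Row minima: 0, -4, -6 → the kicker's maximin is 0.
Column maxima: 3, 0 → the goalkeeper's minimax is 0.
They coincide at (left, stay), so the value is 0.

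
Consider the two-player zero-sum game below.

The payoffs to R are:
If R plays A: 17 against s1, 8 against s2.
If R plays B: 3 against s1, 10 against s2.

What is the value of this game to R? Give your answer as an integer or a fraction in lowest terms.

73/8

Row minima are 8 and 3, so R's maximin is 8; column maxima are 17 and 10, so C's minimax is 10. These differ, so the equilibrium is in mixed strategies.
Let R play A with probability p. C is indifferent when 17p + 3(1−p) = 8p + 10(1−p), giving p = 7/16.
Let C play s1 with probability q. R is indifferent when 17q + 8(1−q) = 3q + 10(1−q), giving q = 1/8.
The value is 17·(1/8) + (8)·(7/8) = 73/8.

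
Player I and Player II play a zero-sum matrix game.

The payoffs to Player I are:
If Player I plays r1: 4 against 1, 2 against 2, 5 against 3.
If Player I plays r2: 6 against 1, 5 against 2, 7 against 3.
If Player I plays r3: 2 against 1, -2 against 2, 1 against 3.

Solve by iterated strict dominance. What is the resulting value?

5

Row r1 is strictly dominated by row r2 (6>4, 5>2, 7>5); eliminate r1.
Column 3 is strictly dominated by 2 for Player II (5<7, -2<1); eliminate 3.
Column 1 is strictly dominated by 2 for Player II (5<6, -2<2); eliminate 1.
Row r3 is strictly dominated by row r2 (5>-2); eliminate r3.
Only (r2, 2) remains, with payoff 5.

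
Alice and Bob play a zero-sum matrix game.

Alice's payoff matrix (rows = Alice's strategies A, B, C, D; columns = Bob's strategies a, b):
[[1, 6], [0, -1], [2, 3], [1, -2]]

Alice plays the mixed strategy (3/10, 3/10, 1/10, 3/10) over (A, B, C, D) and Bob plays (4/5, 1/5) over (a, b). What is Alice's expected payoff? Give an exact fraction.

22/25

Against (4/5, 1/5), each row's expected payoff is A: 2; B: -1/5; C: 11/5; D: 2/5.
Taking the (3/10, 3/10, 1/10, 3/10)-weighted average: (3/10)·(2) + (3/10)·(-1/5) + (1/10)·(11/5) + (3/10)·(2/5) = 22/25.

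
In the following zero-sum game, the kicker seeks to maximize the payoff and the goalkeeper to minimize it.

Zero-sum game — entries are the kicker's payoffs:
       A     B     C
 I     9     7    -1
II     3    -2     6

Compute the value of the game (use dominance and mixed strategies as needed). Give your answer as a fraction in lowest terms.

5/2

Column A is strictly dominated by B for the goalkeeper (it gives the kicker more in every row).
The remaining 2×2 game on (I, II) × (B, C) has no saddle point. Let the kicker play I with probability p; indifference gives 7p − 2(1−p) = −p + 6(1−p), so p = 1/2.
Similarly the goalkeeper's optimal q on B is 7/16, and the value is 7·(7/16) + (-1)·(9/16) = 5/2.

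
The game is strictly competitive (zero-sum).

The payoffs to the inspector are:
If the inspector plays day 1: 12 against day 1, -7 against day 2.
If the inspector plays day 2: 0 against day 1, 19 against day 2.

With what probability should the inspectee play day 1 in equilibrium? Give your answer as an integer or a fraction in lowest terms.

13/19

Row minima are -7 and 0, so the inspector's maximin is 0; column maxima are 12 and 19, so the inspectee's minimax is 12. These differ, so the equilibrium is in mixed strategies.
Let the inspectee play day 1 with probability q. The inspector is indifferent when 12q − 7(1−q) = 19(1−q), giving q = 13/19.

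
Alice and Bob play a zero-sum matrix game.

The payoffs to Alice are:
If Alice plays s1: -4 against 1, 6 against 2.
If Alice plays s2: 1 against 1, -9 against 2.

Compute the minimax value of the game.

Row minima are -4 and -9, so Alice's maximin is -4; column maxima are 1 and 6, so Bob's minimax is 1. These differ, so the equilibrium is in mixed strategies.
Let Alice play s1 with probability p. Bob is indifferent when −4p + (1−p) = 6p − 9(1−p), giving p = 1/2.
Let Bob play 1 with probability q. Alice is indifferent when −4q + 6(1−q) = q − 9(1−q), giving q = 3/4.
The value is -4·(3/4) + (6)·(1/4) = -3/2.

-3/2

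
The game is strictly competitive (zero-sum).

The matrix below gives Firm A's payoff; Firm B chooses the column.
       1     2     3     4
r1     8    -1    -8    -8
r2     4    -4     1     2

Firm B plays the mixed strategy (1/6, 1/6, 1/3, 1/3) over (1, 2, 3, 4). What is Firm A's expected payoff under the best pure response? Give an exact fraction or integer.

r1: (8)·(1/6) + (-1)·(1/6) + (-8)·(1/3) + (-8)·(1/3) = -25/6.
r2: (4)·(1/6) + (-4)·(1/6) + (1)·(1/3) + (2)·(1/3) = 1.
The best pure response is r2 with expected payoff 1.

1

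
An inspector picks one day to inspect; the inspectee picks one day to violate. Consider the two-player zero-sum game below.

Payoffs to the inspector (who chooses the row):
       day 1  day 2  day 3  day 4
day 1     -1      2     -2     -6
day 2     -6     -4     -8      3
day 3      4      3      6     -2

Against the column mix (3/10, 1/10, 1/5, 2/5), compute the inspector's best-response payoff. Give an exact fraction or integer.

19/10

day 1: (-1)·(3/10) + (2)·(1/10) + (-2)·(1/5) + (-6)·(2/5) = -29/10.
day 2: (-6)·(3/10) + (-4)·(1/10) + (-8)·(1/5) + (3)·(2/5) = -13/5.
day 3: (4)·(3/10) + (3)·(1/10) + (6)·(1/5) + (-2)·(2/5) = 19/10.
The best pure response is day 3 with expected payoff 19/10.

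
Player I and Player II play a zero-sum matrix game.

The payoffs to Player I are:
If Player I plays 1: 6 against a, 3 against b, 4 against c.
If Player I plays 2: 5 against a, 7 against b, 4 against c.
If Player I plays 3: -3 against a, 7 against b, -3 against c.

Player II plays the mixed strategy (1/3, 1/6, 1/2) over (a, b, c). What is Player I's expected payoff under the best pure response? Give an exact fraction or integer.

1: (6)·(1/3) + (3)·(1/6) + (4)·(1/2) = 9/2.
2: (5)·(1/3) + (7)·(1/6) + (4)·(1/2) = 29/6.
3: (-3)·(1/3) + (7)·(1/6) + (-3)·(1/2) = -4/3.
The best pure response is 2 with expected payoff 29/6.

29/6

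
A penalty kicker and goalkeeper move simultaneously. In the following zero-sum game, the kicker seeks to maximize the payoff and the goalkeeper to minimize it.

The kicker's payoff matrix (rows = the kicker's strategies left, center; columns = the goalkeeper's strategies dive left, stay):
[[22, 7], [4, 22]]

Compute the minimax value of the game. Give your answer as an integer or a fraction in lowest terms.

152/11

Row minima are 7 and 4, so the kicker's maximin is 7; column maxima are 22 and 22, so the goalkeeper's minimax is 22. These differ, so the equilibrium is in mixed strategies.
Let the kicker play left with probability p. The goalkeeper is indifferent when 22p + 4(1−p) = 7p + 22(1−p), giving p = 6/11.
Let the goalkeeper play dive left with probability q. The kicker is indifferent when 22q + 7(1−q) = 4q + 22(1−q), giving q = 5/11.
The value is 22·(5/11) + (7)·(6/11) = 152/11.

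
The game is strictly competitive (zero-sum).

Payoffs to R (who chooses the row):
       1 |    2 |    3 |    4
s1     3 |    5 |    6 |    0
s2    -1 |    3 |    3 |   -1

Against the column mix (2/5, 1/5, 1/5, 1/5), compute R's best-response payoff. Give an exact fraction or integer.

s1: (3)·(2/5) + (5)·(1/5) + (6)·(1/5) + (0)·(1/5) = 17/5.
s2: (-1)·(2/5) + (3)·(1/5) + (3)·(1/5) + (-1)·(1/5) = 3/5.
The best pure response is s1 with expected payoff 17/5.

17/5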